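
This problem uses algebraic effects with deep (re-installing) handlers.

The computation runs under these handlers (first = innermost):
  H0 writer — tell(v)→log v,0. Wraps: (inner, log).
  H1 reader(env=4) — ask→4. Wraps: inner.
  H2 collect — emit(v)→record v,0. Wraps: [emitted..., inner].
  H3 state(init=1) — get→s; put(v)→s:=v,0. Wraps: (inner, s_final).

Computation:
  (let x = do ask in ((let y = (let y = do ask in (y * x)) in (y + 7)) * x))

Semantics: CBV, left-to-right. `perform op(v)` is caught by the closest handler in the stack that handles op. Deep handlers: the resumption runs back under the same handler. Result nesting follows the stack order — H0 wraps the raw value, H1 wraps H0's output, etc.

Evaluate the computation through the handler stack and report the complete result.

Answer: ([(92, ())], 1)

Step-by-step:
ask @ H1 ⇒ 4
ask @ H1 ⇒ 4
H0 returns (92, ())
H1 returns (92, ())
H2 returns [(92, ())]
H3 returns ([(92, ())], 1)
= ([(92, ())], 1)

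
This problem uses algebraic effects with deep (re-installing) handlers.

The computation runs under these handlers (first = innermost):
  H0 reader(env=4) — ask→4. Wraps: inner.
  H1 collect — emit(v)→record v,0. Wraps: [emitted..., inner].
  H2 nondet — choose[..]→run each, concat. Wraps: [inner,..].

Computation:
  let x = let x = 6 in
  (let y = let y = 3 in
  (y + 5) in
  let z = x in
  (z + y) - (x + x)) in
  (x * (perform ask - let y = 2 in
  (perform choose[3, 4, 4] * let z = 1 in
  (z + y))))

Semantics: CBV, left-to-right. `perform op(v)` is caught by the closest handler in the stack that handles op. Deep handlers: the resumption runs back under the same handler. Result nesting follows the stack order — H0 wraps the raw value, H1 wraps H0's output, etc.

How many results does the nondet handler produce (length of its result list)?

Answer: 3

Working:
ask @ H0 ⇒ 4
choose[3, 4, 4] @ H2
  branch[0] choose=3:
    H0 returns -10
    H1 returns [-10]
    H2 returns [[-10]]
  branch[1] choose=4:
    H0 returns -16
    H1 returns [-16]
    H2 returns [[-16]]
  branch[2] choose=4:
    H0 returns -16
    H1 returns [-16]
    H2 returns [[-16]]
= [[-10], [-16], [-16]]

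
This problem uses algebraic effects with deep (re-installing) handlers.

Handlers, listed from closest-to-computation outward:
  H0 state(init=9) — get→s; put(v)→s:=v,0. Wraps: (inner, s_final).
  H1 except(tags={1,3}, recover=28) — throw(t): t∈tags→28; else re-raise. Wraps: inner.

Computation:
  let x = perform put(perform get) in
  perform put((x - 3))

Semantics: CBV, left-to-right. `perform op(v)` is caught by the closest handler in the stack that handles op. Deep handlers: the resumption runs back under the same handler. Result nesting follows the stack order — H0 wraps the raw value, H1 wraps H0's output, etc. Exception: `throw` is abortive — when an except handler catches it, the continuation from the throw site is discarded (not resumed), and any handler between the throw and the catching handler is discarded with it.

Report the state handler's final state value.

Working:
get @ H0 ⇒ 9
put(9) @ H0 ⇒ s:=9
put(-3) @ H0 ⇒ s:=-3
H0 returns (0, -3)
H1 returns (0, -3)
= (0, -3)

Answer: -3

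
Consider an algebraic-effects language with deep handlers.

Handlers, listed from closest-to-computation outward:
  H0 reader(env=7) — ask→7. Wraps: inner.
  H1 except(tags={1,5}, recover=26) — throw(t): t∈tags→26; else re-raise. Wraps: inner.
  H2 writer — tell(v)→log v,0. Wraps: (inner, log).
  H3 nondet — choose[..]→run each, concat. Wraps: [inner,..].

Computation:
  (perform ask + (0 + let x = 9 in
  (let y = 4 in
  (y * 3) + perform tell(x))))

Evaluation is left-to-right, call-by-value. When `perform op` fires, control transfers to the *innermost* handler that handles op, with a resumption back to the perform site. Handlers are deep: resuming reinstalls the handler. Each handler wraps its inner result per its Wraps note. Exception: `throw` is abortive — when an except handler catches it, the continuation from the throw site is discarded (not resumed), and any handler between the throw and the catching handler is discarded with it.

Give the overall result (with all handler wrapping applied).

Step-by-step:
ask @ H0 ⇒ 7
tell(9) @ H2 ⇒ log+=9
H0 returns 19
H1 returns 19
H2 returns (19, (9))
H3 returns [(19, (9))]
= [(19, (9))]

Answer: [(19, (9))]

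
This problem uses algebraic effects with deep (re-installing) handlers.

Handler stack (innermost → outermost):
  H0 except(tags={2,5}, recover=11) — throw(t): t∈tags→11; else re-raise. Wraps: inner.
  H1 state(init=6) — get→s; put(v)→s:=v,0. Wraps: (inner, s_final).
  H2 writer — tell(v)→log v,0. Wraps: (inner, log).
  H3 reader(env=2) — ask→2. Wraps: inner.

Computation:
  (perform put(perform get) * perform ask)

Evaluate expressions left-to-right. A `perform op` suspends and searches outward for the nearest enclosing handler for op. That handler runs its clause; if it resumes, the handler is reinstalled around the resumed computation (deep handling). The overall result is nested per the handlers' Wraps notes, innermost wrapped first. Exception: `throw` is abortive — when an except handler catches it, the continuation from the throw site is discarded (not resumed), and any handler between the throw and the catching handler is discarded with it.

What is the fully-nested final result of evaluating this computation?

Step-by-step:
get @ H1 ⇒ 6
put(6) @ H1 ⇒ s:=6
ask @ H3 ⇒ 2
H0 returns 0
H1 returns (0, 6)
H2 returns ((0, 6), ())
H3 returns ((0, 6), ())
= ((0, 6), ())

Answer: ((0, 6), ())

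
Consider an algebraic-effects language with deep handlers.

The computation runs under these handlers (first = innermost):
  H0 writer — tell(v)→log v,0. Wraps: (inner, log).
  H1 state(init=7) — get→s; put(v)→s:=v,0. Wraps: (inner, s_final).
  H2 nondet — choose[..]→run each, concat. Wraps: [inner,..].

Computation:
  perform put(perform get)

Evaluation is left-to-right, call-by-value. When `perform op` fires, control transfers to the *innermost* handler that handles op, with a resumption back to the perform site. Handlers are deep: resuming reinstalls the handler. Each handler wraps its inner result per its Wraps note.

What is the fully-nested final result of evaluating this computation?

Evaluation trace:
get @ H1 ⇒ 7
put(7) @ H1 ⇒ s:=7
H0 returns (0, ())
H1 returns ((0, ()), 7)
H2 returns [((0, ()), 7)]
= [((0, ()), 7)]

Answer: [((0, ()), 7)]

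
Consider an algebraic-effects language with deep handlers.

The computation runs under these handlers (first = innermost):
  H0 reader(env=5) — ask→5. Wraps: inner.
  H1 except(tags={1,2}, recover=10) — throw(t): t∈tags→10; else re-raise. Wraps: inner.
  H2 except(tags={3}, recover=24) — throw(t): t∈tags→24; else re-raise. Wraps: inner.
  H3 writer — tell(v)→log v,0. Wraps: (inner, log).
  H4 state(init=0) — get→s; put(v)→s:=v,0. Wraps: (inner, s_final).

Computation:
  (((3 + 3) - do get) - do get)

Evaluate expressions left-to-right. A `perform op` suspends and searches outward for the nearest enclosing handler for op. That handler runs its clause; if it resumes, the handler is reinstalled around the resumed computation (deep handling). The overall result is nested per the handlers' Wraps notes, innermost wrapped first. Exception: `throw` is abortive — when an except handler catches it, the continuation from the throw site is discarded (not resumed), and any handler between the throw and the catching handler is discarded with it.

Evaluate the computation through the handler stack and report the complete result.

Working:
get @ H4 ⇒ 0
get @ H4 ⇒ 0
H0 returns 6
H1 returns 6
H2 returns 6
H3 returns (6, ())
H4 returns ((6, ()), 0)
= ((6, ()), 0)

Answer: ((6, ()), 0)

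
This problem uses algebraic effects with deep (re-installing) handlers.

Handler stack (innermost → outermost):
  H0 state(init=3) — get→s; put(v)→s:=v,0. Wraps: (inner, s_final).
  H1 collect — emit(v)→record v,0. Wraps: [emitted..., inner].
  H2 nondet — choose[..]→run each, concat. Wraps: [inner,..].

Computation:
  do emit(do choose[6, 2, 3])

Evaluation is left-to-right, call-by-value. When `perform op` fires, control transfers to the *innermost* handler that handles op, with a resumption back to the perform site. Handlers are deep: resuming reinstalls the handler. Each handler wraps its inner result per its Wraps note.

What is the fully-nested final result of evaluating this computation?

Answer: [[6, (0, 3)], [2, (0, 3)], [3, (0, 3)]]

Evaluation trace:
choose[6, 2, 3] @ H2
  branch[0] choose=6:
    emit(6) @ H1 ⇒ out+=6
    H0 returns (0, 3)
    H1 returns [6, (0, 3)]
    H2 returns [[6, (0, 3)]]
  branch[1] choose=2:
    emit(2) @ H1 ⇒ out+=2
    H0 returns (0, 3)
    H1 returns [2, (0, 3)]
    H2 returns [[2, (0, 3)]]
  branch[2] choose=3:
    emit(3) @ H1 ⇒ out+=3
    H0 returns (0, 3)
    H1 returns [3, (0, 3)]
    H2 returns [[3, (0, 3)]]
= [[6, (0, 3)], [2, (0, 3)], [3, (0, 3)]]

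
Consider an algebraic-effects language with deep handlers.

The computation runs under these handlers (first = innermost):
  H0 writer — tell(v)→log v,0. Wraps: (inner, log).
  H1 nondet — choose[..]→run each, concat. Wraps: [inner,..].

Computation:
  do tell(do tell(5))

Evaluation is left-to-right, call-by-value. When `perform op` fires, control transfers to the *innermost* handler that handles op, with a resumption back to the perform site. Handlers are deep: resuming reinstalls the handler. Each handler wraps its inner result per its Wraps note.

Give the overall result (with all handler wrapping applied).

Answer: [(0, (5, 0))]

Working:
tell(5) @ H0 ⇒ log+=5
tell(0) @ H0 ⇒ log+=0
H0 returns (0, (5, 0))
H1 returns [(0, (5, 0))]
= [(0, (5, 0))]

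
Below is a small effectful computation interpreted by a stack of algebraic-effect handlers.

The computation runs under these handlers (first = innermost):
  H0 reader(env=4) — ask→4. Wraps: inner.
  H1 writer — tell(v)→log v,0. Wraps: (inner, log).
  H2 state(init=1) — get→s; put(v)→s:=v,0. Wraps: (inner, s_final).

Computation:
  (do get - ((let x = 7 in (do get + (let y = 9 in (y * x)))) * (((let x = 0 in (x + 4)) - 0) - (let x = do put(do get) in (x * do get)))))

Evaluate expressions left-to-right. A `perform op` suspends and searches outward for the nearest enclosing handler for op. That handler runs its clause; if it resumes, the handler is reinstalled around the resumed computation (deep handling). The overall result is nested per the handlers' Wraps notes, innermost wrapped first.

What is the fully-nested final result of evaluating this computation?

Evaluation trace:
get @ H2 ⇒ 1
get @ H2 ⇒ 1
get @ H2 ⇒ 1
put(1) @ H2 ⇒ s:=1
get @ H2 ⇒ 1
H0 returns -255
H1 returns (-255, ())
H2 returns ((-255, ()), 1)
= ((-255, ()), 1)

Answer: ((-255, ()), 1)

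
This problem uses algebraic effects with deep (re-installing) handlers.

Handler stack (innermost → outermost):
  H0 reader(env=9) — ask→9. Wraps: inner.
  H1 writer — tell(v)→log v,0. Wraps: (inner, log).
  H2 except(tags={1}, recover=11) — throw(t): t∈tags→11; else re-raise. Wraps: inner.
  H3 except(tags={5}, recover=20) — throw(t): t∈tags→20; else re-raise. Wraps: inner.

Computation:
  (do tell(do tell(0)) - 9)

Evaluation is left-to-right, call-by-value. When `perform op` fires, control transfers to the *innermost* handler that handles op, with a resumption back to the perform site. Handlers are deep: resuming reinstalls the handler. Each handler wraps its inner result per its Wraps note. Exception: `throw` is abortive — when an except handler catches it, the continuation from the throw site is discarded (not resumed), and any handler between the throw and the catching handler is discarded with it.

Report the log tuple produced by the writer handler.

Working:
tell(0) @ H1 ⇒ log+=0
tell(0) @ H1 ⇒ log+=0
H0 returns -9
H1 returns (-9, (0, 0))
H2 returns (-9, (0, 0))
H3 returns (-9, (0, 0))
= (-9, (0, 0))

Answer: (0, 0)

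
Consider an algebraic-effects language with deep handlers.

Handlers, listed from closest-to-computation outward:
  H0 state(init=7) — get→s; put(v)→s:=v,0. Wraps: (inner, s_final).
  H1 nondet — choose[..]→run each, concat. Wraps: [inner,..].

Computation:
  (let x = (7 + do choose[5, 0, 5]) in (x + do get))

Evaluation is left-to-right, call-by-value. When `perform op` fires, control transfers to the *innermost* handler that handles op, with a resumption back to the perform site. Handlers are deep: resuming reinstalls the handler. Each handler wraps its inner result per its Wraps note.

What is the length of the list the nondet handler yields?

Evaluation trace:
choose[5, 0, 5] @ H1
  branch[0] choose=5:
    get @ H0 ⇒ 7
    H0 returns (19, 7)
    H1 returns [(19, 7)]
  branch[1] choose=0:
    get @ H0 ⇒ 7
    H0 returns (14, 7)
    H1 returns [(14, 7)]
  branch[2] choose=5:
    get @ H0 ⇒ 7
    H0 returns (19, 7)
    H1 returns [(19, 7)]
= [(19, 7), (14, 7), (19, 7)]

Answer: 3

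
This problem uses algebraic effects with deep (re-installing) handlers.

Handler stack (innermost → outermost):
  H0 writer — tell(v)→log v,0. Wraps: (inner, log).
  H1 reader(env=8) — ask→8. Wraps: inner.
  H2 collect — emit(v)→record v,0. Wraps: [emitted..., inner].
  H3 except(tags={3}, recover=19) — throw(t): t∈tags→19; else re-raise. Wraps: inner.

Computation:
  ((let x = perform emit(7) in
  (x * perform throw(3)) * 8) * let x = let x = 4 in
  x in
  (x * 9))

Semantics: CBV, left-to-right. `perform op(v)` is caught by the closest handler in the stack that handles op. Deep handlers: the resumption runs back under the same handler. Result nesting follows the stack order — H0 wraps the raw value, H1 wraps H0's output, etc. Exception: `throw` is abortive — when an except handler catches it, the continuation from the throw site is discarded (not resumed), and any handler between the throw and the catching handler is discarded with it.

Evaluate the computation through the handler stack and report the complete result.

Answer: 19

Working:
emit(7) @ H2 ⇒ out+=7
throw(3) @ H3 caught ⇒ 19
= 19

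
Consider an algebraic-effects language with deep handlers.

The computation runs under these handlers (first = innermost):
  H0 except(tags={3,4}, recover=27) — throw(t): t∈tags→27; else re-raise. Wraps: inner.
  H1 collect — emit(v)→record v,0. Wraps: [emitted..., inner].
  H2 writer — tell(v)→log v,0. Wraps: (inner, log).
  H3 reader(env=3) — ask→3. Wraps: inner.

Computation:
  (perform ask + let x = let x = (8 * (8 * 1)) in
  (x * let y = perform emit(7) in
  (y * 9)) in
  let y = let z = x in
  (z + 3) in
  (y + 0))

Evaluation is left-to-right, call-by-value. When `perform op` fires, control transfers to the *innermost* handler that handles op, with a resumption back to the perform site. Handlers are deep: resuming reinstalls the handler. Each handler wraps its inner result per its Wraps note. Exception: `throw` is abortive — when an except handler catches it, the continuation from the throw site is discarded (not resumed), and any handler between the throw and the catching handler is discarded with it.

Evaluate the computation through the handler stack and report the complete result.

Answer: ([7, 6], ())

Evaluation trace:
ask @ H3 ⇒ 3
emit(7) @ H1 ⇒ out+=7
H0 returns 6
H1 returns [7, 6]
H2 returns ([7, 6], ())
H3 returns ([7, 6], ())
= ([7, 6], ())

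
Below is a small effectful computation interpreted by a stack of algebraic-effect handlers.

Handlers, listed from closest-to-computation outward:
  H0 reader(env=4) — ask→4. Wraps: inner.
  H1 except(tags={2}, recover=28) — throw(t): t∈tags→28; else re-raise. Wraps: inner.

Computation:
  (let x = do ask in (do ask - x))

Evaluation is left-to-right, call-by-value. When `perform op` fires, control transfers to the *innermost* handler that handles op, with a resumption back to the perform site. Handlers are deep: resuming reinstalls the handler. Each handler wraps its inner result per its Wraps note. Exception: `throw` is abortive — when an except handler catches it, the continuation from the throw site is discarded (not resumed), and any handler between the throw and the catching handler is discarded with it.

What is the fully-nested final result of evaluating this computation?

Answer: 0

Evaluation trace:
ask @ H0 ⇒ 4
ask @ H0 ⇒ 4
H0 returns 0
H1 returns 0
= 0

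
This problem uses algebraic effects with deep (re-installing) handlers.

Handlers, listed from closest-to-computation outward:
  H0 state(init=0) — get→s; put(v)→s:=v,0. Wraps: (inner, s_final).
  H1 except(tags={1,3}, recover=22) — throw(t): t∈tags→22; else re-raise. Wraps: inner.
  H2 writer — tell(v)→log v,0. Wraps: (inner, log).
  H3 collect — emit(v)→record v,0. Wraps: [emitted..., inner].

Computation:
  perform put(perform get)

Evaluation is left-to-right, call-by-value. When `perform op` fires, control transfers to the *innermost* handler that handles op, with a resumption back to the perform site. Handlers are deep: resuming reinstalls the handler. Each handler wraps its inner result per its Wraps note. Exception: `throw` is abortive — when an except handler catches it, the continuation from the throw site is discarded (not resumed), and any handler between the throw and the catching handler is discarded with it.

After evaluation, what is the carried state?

Answer: 0

Evaluation trace:
get @ H0 ⇒ 0
put(0) @ H0 ⇒ s:=0
H0 returns (0, 0)
H1 returns (0, 0)
H2 returns ((0, 0), ())
H3 returns [((0, 0), ())]
= [((0, 0), ())]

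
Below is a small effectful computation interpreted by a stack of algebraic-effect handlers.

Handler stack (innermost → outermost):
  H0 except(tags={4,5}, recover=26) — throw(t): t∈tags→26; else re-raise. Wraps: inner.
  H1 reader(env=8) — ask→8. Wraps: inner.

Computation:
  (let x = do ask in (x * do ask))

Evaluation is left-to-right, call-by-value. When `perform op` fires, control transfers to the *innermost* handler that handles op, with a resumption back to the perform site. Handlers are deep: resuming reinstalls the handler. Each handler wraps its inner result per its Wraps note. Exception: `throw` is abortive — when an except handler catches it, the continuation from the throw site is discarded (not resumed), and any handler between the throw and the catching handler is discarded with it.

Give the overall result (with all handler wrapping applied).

Answer: 64

Working:
ask @ H1 ⇒ 8
ask @ H1 ⇒ 8
H0 returns 64
H1 returns 64
= 64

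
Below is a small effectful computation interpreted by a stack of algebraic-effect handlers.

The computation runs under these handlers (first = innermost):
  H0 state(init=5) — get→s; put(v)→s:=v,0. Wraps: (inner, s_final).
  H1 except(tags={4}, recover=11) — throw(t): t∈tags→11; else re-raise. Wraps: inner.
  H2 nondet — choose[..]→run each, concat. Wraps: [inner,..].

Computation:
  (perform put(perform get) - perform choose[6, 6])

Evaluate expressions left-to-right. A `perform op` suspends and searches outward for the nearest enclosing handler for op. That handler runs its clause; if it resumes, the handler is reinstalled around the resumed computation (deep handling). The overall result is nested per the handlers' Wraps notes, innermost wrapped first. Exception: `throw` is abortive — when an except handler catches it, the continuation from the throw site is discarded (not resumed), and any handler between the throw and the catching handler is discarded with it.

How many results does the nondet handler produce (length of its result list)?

Answer: 2

Step-by-step:
get @ H0 ⇒ 5
put(5) @ H0 ⇒ s:=5
choose[6, 6] @ H2
  branch[0] choose=6:
    H0 returns (-6, 5)
    H1 returns (-6, 5)
    H2 returns [(-6, 5)]
  branch[1] choose=6:
    H0 returns (-6, 5)
    H1 returns (-6, 5)
    H2 returns [(-6, 5)]
= [(-6, 5), (-6, 5)]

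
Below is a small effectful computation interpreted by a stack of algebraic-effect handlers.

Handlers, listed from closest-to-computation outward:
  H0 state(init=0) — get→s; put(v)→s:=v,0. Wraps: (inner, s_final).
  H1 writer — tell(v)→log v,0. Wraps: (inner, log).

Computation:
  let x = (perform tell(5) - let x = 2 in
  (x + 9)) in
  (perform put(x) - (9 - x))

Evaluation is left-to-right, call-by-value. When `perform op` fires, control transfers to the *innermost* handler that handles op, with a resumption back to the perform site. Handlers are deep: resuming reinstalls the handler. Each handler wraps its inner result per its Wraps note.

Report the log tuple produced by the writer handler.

Answer: (5)

Evaluation trace:
tell(5) @ H1 ⇒ log+=5
put(-11) @ H0 ⇒ s:=-11
H0 returns (-20, -11)
H1 returns ((-20, -11), (5))
= ((-20, -11), (5))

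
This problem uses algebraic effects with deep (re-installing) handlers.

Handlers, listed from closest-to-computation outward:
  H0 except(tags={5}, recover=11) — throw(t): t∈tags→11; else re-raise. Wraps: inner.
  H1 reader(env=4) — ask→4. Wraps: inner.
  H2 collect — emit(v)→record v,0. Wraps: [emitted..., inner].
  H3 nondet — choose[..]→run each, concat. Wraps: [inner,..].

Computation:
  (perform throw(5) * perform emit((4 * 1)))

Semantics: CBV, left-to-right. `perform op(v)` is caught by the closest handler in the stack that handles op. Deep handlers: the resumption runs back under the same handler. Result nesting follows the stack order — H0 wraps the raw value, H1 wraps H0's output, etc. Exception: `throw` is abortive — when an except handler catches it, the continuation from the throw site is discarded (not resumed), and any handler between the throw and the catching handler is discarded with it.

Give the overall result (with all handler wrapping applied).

Answer: [[11]]

Evaluation trace:
throw(5) @ H0 caught ⇒ 11
H1 returns 11
H2 returns [11]
H3 returns [[11]]
= [[11]]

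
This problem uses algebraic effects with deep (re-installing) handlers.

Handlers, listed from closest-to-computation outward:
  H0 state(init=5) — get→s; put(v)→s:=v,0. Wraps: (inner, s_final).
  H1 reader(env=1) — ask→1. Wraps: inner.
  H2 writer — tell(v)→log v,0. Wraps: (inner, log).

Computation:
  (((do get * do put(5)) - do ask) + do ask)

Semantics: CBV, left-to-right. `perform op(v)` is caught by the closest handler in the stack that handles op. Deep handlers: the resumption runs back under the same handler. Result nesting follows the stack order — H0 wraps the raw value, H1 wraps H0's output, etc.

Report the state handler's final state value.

Working:
get @ H0 ⇒ 5
put(5) @ H0 ⇒ s:=5
ask @ H1 ⇒ 1
ask @ H1 ⇒ 1
H0 returns (0, 5)
H1 returns (0, 5)
H2 returns ((0, 5), ())
= ((0, 5), ())

Answer: 5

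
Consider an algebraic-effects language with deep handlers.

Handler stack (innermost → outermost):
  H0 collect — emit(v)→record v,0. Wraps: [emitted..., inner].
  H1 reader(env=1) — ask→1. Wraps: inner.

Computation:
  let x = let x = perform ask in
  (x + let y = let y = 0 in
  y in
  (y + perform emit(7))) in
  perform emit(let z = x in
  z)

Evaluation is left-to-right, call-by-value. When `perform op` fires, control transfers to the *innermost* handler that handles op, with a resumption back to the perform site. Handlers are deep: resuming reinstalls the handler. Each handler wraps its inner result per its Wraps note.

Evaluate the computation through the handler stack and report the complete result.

Working:
ask @ H1 ⇒ 1
emit(7) @ H0 ⇒ out+=7
emit(1) @ H0 ⇒ out+=1
H0 returns [7, 1, 0]
H1 returns [7, 1, 0]
= [7, 1, 0]

Answer: [7, 1, 0]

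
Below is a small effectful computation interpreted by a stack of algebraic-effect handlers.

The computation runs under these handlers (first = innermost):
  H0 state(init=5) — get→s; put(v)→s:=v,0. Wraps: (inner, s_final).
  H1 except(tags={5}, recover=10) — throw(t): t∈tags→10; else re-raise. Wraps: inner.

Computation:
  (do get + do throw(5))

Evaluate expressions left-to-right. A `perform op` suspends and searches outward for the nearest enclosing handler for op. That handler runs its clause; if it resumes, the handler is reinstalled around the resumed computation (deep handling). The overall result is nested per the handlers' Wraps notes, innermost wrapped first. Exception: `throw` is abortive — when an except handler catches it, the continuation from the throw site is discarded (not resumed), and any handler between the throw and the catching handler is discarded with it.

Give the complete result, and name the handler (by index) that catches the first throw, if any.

Evaluation trace:
get @ H0 ⇒ 5
throw(5) @ H1 caught ⇒ 10
= 10

Answer: 10 ; first throw caught by: H1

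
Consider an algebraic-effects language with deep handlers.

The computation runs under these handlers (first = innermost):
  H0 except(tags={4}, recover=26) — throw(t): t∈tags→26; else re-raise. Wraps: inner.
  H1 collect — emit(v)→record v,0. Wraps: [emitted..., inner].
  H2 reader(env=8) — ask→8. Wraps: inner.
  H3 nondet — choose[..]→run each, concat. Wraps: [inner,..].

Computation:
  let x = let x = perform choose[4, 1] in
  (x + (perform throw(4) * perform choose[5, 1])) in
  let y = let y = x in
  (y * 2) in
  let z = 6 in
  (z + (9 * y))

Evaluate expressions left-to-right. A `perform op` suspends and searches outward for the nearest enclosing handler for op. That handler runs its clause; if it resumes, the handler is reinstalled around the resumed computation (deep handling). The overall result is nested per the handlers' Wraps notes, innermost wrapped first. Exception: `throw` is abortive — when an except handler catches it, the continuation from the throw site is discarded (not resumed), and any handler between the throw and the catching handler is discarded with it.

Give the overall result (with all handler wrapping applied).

Answer: [[26], [26]]

Evaluation trace:
choose[4, 1] @ H3
  branch[0] choose=4:
    throw(4) @ H0 caught ⇒ 26
    H1 returns [26]
    H2 returns [26]
    H3 returns [[26]]
  branch[1] choose=1:
    throw(4) @ H0 caught ⇒ 26
    H1 returns [26]
    H2 returns [26]
    H3 returns [[26]]
= [[26], [26]]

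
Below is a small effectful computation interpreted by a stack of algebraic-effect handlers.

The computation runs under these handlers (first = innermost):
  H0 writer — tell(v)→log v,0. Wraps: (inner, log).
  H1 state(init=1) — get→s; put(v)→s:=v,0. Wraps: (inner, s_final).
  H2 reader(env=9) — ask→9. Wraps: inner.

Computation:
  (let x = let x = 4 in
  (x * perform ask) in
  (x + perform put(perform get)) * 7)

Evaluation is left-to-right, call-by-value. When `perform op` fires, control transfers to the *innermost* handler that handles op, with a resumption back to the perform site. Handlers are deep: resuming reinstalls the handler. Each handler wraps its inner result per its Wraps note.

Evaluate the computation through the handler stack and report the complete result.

Answer: ((252, ()), 1)

Step-by-step:
ask @ H2 ⇒ 9
get @ H1 ⇒ 1
put(1) @ H1 ⇒ s:=1
H0 returns (252, ())
H1 returns ((252, ()), 1)
H2 returns ((252, ()), 1)
= ((252, ()), 1)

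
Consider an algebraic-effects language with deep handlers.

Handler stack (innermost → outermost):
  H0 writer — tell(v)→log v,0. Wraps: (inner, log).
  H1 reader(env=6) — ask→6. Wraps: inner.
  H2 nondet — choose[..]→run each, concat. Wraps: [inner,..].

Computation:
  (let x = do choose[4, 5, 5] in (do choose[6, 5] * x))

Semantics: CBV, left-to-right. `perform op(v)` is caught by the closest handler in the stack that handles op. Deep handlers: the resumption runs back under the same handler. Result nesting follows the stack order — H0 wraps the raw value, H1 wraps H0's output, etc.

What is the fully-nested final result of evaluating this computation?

Working:
choose[4, 5, 5] @ H2
  branch[0] choose=4:
    choose[6, 5] @ H2
      branch[0] choose=6:
        H0 returns (24, ())
        H1 returns (24, ())
        H2 returns [(24, ())]
      branch[1] choose=5:
        H0 returns (20, ())
        H1 returns (20, ())
        H2 returns [(20, ())]
  branch[1] choose=5:
    choose[6, 5] @ H2
      branch[0] choose=6:
        H0 returns (30, ())
        H1 returns (30, ())
        H2 returns [(30, ())]
      branch[1] choose=5:
        H0 returns (25, ())
        H1 returns (25, ())
        H2 returns [(25, ())]
  branch[2] choose=5:
    choose[6, 5] @ H2
      branch[0] choose=6:
        H0 returns (30, ())
        H1 returns (30, ())
        H2 returns [(30, ())]
      branch[1] choose=5:
        H0 returns (25, ())
        H1 returns (25, ())
        H2 returns [(25, ())]
= [(24, ()), (20, ()), (30, ()), (25, ()), (30, ()), (25, ())]

Answer: [(24, ()), (20, ()), (30, ()), (25, ()), (30, ()), (25, ())]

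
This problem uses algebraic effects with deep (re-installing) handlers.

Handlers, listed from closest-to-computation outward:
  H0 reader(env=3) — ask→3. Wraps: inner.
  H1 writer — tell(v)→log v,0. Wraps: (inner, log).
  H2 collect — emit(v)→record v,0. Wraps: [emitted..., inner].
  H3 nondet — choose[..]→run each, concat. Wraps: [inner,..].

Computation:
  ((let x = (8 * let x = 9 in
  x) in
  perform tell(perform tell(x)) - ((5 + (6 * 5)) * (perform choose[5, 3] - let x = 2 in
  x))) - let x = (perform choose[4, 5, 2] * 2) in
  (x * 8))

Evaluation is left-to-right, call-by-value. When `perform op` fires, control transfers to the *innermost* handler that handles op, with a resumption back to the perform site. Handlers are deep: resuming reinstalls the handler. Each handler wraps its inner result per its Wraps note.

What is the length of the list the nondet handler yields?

Step-by-step:
tell(72) @ H1 ⇒ log+=72
tell(0) @ H1 ⇒ log+=0
choose[5, 3] @ H3
  branch[0] choose=5:
    choose[4, 5, 2] @ H3
      branch[0] choose=4:
        H0 returns -169
        H1 returns (-169, (72, 0))
        H2 returns [(-169, (72, 0))]
        H3 returns [[(-169, (72, 0))]]
      branch[1] choose=5:
        H0 returns -185
        H1 returns (-185, (72, 0))
        H2 returns [(-185, (72, 0))]
        H3 returns [[(-185, (72, 0))]]
      branch[2] choose=2:
        H0 returns -137
        H1 returns (-137, (72, 0))
        H2 returns [(-137, (72, 0))]
        H3 returns [[(-137, (72, 0))]]
  branch[1] choose=3:
    choose[4, 5, 2] @ H3
      branch[0] choose=4:
        H0 returns -99
        H1 returns (-99, (72, 0))
        H2 returns [(-99, (72, 0))]
        H3 returns [[(-99, (72, 0))]]
      branch[1] choose=5:
        H0 returns -115
        H1 returns (-115, (72, 0))
        H2 returns [(-115, (72, 0))]
        H3 returns [[(-115, (72, 0))]]
      branch[2] choose=2:
        H0 returns -67
        H1 returns (-67, (72, 0))
        H2 returns [(-67, (72, 0))]
        H3 returns [[(-67, (72, 0))]]
= [[(-169, (72, 0))], [(-185, (72, 0))], [(-137, (72, 0))], [(-99, (72, 0))], [(-115, (72, 0))], [(-67, (72, 0))]]

Answer: 6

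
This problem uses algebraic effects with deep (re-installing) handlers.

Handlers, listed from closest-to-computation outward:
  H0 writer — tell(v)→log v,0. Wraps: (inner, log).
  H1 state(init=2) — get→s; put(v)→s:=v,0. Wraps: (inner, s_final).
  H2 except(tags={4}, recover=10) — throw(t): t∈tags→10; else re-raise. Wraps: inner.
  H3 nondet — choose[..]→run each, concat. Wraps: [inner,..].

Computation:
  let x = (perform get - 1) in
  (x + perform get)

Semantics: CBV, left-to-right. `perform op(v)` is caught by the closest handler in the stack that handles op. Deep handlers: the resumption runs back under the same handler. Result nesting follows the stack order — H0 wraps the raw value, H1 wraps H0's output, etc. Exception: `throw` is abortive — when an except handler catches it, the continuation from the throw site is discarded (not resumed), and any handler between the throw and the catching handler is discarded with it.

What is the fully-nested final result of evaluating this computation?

Answer: [((3, ()), 2)]

Step-by-step:
get @ H1 ⇒ 2
get @ H1 ⇒ 2
H0 returns (3, ())
H1 returns ((3, ()), 2)
H2 returns ((3, ()), 2)
H3 returns [((3, ()), 2)]
= [((3, ()), 2)]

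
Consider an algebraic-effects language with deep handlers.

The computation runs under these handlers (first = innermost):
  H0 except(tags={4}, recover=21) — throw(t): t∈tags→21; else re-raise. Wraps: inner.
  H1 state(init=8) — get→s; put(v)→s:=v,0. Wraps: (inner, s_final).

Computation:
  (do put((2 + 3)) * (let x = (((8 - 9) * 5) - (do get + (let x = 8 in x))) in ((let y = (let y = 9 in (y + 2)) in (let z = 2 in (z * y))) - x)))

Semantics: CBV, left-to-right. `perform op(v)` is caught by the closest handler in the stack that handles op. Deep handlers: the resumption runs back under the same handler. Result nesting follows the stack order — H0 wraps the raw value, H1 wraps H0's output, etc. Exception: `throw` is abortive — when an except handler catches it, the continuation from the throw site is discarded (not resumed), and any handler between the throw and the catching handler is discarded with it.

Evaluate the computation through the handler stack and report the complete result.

Answer: (0, 5)

Step-by-step:
put(5) @ H1 ⇒ s:=5
get @ H1 ⇒ 5
H0 returns 0
H1 returns (0, 5)
= (0, 5)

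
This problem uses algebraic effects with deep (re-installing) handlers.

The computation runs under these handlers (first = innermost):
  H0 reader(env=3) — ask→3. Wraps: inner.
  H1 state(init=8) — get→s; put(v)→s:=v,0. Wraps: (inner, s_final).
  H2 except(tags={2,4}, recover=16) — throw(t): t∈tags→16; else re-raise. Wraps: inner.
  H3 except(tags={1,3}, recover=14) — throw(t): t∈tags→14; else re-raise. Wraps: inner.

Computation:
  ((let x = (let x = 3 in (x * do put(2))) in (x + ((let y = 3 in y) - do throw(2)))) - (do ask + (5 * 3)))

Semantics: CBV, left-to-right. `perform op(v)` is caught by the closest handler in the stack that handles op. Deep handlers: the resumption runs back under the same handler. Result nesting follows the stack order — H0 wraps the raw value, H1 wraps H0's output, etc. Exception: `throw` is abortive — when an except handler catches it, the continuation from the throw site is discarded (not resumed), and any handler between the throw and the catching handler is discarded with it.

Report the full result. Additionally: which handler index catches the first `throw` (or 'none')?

Answer: 16 ; first throw caught by: H2

Evaluation trace:
put(2) @ H1 ⇒ s:=2
throw(2) @ H2 caught ⇒ 16
H3 returns 16
= 16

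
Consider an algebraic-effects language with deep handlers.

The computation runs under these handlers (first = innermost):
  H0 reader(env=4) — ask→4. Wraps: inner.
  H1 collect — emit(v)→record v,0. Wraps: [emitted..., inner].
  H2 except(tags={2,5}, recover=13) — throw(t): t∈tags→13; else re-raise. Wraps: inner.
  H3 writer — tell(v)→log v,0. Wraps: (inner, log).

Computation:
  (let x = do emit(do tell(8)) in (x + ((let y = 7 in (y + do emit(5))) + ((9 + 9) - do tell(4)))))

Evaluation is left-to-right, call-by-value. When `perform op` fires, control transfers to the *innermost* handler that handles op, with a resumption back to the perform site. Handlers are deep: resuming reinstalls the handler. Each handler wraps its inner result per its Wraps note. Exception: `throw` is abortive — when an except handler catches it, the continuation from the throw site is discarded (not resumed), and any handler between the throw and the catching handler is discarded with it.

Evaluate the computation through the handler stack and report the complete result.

Evaluation trace:
tell(8) @ H3 ⇒ log+=8
emit(0) @ H1 ⇒ out+=0
emit(5) @ H1 ⇒ out+=5
tell(4) @ H3 ⇒ log+=4
H0 returns 25
H1 returns [0, 5, 25]
H2 returns [0, 5, 25]
H3 returns ([0, 5, 25], (8, 4))
= ([0, 5, 25], (8, 4))

Answer: ([0, 5, 25], (8, 4))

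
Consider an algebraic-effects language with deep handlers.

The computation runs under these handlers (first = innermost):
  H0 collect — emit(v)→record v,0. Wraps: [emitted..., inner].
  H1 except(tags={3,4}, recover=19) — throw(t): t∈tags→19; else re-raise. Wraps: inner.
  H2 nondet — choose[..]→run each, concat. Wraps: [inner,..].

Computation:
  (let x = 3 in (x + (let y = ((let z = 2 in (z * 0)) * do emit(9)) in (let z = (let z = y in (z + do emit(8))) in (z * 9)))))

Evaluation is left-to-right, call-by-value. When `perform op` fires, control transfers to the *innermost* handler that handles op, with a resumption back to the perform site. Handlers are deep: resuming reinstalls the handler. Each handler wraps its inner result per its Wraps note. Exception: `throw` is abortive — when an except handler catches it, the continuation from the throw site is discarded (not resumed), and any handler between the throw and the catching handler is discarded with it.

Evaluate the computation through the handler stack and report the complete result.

Answer: [[9, 8, 3]]

Step-by-step:
emit(9) @ H0 ⇒ out+=9
emit(8) @ H0 ⇒ out+=8
H0 returns [9, 8, 3]
H1 returns [9, 8, 3]
H2 returns [[9, 8, 3]]
= [[9, 8, 3]]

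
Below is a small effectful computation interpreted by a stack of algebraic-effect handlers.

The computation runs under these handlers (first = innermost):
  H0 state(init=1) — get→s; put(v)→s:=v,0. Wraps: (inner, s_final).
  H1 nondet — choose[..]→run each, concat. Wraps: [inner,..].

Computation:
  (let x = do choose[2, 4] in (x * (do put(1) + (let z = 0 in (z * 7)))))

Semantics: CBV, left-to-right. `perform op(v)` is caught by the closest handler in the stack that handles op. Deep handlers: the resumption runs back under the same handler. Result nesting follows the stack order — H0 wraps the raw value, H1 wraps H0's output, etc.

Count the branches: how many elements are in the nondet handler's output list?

Working:
choose[2, 4] @ H1
  branch[0] choose=2:
    put(1) @ H0 ⇒ s:=1
    H0 returns (0, 1)
    H1 returns [(0, 1)]
  branch[1] choose=4:
    put(1) @ H0 ⇒ s:=1
    H0 returns (0, 1)
    H1 returns [(0, 1)]
= [(0, 1), (0, 1)]

Answer: 2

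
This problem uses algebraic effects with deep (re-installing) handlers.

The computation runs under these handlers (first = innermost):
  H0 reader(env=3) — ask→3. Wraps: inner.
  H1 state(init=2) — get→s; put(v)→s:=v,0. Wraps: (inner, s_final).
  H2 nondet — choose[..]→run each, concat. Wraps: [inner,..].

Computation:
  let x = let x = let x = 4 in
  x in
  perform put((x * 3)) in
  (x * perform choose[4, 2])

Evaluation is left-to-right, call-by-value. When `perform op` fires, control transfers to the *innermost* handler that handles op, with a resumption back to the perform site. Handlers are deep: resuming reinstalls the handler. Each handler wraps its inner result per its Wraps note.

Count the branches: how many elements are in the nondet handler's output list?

Working:
put(12) @ H1 ⇒ s:=12
choose[4, 2] @ H2
  branch[0] choose=4:
    H0 returns 0
    H1 returns (0, 12)
    H2 returns [(0, 12)]
  branch[1] choose=2:
    H0 returns 0
    H1 returns (0, 12)
    H2 returns [(0, 12)]
= [(0, 12), (0, 12)]

Answer: 2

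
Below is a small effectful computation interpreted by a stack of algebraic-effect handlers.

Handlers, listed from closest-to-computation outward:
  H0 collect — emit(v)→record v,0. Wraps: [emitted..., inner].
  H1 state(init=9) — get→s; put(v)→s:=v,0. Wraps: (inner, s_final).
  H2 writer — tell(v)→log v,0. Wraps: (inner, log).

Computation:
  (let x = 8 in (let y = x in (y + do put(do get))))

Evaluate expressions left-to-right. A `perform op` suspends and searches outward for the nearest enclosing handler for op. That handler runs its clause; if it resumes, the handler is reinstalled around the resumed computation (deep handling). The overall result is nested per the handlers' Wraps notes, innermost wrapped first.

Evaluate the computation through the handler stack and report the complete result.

Answer: (([8], 9), ())

Evaluation trace:
get @ H1 ⇒ 9
put(9) @ H1 ⇒ s:=9
H0 returns [8]
H1 returns ([8], 9)
H2 returns (([8], 9), ())
= (([8], 9), ())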